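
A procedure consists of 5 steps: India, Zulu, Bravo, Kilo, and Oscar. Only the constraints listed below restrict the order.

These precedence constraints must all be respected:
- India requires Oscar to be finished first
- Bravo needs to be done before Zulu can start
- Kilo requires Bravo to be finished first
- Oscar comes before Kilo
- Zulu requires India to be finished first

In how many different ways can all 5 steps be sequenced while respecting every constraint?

2 steps have no prerequisites (Bravo, Oscar), so any of them could come first.
Enumerating by repeatedly choosing an available step (one whose prerequisites are all placed) gives 8 distinct complete orderings.

8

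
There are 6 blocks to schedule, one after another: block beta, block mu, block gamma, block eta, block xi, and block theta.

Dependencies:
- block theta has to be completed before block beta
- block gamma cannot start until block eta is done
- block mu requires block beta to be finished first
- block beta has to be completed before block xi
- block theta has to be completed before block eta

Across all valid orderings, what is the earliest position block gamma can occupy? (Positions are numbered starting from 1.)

The blocks that are forced before block gamma, directly or transitively, are block eta, block theta. That's 2 blocks.
With 2 mandatory predecessors, the earliest block gamma can sit is position 2+1 = 3, and placing just those 2 first achieves it.

3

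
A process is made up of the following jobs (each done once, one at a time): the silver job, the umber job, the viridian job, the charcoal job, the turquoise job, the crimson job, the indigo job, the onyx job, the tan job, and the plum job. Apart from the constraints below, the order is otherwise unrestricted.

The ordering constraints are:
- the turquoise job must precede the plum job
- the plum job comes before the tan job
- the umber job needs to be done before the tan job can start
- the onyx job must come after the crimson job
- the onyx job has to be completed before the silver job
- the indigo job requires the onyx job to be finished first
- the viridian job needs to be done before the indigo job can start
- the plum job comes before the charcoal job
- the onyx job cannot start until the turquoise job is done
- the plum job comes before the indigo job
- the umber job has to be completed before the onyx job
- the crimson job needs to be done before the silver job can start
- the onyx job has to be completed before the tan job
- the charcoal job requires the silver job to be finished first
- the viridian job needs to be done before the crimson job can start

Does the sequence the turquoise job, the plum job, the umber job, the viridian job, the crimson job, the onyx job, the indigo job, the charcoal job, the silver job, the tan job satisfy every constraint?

No

Here the silver job comes after the charcoal job.
Since the silver job is required before the charcoal job, the ordering is invalid.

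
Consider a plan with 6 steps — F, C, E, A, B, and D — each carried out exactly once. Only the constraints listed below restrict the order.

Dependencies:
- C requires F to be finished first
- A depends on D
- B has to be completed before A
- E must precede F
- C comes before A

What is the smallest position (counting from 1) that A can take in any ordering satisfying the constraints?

The steps that are forced before A, directly or transitively, are F, C, E, B, D. That's 5 steps.
With 5 mandatory predecessors, the earliest A can sit is position 5+1 = 6, and placing just those 5 first achieves it.

6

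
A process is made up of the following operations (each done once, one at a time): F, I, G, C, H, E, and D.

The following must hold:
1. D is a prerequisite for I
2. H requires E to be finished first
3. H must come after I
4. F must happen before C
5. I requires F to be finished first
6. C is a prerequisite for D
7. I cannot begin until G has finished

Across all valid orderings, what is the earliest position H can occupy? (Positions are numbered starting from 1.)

Working backwards through the constraints from H, its full set of required predecessors is F, I, G, C, E, D — 6 of them.
With 6 mandatory predecessors, the earliest H can sit is position 6+1 = 7, and placing just those 6 first achieves it.

7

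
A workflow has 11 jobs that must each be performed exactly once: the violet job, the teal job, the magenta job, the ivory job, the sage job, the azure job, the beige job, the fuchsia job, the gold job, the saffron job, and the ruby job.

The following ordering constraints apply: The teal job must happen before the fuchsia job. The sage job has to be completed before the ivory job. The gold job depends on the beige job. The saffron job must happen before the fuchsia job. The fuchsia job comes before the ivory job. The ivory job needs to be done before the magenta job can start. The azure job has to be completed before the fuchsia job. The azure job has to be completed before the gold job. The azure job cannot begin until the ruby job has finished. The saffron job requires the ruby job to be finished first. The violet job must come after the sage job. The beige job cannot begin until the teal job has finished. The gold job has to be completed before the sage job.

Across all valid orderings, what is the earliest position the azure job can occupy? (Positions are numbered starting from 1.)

Working backwards through the constraints from the azure job, its only required predecessor is the ruby job.
So at minimum 1 job comes before the azure job, putting the azure job no earlier than position 2. That position is achievable by scheduling exactly that predecessor first.

2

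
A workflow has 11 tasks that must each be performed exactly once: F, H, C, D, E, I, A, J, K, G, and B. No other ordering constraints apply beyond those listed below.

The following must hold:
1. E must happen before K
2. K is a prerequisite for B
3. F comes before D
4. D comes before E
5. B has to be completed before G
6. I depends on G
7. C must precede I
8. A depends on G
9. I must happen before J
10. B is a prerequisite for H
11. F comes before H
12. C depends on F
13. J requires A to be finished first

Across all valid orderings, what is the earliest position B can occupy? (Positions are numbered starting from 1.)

5

Working backwards through the constraints from B, its full set of required predecessors is F, D, E, K — 4 of them.
So at minimum 4 tasks come before B, putting B no earlier than position 5. That position is achievable by scheduling exactly those predecessors first.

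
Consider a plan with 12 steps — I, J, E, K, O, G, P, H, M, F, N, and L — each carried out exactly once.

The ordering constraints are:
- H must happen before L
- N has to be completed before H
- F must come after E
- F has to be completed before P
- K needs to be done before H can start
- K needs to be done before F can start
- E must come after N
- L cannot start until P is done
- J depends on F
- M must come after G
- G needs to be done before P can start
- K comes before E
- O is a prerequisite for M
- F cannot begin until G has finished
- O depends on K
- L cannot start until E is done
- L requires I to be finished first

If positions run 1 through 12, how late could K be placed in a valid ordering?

4

Every step that must follow K has to come after it. Tracing all chains starting from K, those steps are: J, E, O, P, H, M, F, L — 8 in total.
With 8 mandatory successors out of 12 steps total, the latest slot for K is 12−8 = 4, and it's reachable by doing all non-successors before K.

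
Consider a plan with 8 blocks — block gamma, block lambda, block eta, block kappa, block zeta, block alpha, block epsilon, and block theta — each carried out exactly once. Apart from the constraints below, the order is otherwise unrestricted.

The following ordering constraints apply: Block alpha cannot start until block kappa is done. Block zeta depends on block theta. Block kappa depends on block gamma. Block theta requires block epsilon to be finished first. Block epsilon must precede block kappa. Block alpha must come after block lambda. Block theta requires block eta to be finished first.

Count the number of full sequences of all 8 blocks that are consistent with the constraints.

326

4 blocks have no prerequisites (block gamma, block lambda, block eta, block epsilon), so any of them could come first.
Enumerating by repeatedly choosing an available block (one whose prerequisites are all placed) gives 326 distinct complete orderings.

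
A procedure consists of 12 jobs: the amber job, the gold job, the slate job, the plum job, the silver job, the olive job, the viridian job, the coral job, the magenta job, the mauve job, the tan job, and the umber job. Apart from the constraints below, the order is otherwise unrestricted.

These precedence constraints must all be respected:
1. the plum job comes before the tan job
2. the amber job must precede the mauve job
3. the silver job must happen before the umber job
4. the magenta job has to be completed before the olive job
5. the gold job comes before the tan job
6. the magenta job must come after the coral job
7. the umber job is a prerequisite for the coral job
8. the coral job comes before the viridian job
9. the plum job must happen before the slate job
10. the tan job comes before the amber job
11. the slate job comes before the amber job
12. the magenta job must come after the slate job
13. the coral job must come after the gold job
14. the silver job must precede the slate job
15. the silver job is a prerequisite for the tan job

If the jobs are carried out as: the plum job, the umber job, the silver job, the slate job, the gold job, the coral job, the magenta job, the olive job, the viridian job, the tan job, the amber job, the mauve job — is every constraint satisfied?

Here the silver job comes after the umber job.
Since the silver job is required before the umber job, the ordering is invalid.

No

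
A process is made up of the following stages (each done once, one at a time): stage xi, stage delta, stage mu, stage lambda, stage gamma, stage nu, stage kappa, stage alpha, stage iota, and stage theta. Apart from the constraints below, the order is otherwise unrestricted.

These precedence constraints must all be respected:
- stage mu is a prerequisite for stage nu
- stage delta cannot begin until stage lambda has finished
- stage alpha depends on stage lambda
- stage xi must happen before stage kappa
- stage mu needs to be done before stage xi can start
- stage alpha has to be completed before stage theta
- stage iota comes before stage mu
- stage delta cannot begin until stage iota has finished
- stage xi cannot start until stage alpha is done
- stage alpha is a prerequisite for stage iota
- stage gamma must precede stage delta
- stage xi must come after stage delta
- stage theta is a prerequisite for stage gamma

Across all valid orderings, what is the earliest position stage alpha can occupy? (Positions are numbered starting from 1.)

2

Working backwards through the constraints from stage alpha, its only required predecessor is stage lambda.
With 1 mandatory predecessor, the earliest stage alpha can sit is position 1+1 = 2, and placing just that one first achieves it.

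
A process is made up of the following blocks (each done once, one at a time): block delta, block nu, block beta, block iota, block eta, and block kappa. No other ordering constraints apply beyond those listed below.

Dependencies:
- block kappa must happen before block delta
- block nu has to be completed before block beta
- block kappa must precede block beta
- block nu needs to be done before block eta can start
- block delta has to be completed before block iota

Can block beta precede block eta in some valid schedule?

Yes

No chain of constraints runs from block eta to block beta, so block eta is not required to come first.
So a valid ordering placing block beta earlier than block eta exists.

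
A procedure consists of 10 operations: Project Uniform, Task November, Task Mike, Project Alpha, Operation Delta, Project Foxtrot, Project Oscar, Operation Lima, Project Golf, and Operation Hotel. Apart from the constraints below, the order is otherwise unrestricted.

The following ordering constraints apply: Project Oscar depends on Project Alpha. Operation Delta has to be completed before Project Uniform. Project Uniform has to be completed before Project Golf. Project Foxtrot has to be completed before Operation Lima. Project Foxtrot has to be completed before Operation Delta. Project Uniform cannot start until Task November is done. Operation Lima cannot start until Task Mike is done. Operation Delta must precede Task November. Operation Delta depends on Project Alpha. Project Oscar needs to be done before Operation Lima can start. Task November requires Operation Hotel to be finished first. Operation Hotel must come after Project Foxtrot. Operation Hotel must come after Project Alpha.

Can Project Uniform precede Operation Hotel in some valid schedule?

No

The constraints give a chain Operation Hotel → Task November → Project Uniform, which forces Operation Hotel before Project Uniform.
Hence Project Uniform can never be scheduled before Operation Hotel.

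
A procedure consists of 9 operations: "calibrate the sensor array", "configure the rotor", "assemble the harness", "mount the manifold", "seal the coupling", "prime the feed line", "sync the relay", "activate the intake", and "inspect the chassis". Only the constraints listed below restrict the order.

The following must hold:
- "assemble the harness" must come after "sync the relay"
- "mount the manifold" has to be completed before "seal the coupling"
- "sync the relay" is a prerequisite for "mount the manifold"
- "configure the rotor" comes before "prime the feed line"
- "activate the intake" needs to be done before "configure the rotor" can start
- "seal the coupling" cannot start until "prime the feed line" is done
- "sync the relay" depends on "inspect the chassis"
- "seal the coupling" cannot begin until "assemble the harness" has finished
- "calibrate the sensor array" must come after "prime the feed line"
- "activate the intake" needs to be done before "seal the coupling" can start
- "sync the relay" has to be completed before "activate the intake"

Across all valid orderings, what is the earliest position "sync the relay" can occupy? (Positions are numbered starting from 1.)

The only operation forced before "sync the relay" (directly or transitively) is "inspect the chassis".
With 1 mandatory predecessor, the earliest "sync the relay" can sit is position 1+1 = 2, and placing just that one first achieves it.

2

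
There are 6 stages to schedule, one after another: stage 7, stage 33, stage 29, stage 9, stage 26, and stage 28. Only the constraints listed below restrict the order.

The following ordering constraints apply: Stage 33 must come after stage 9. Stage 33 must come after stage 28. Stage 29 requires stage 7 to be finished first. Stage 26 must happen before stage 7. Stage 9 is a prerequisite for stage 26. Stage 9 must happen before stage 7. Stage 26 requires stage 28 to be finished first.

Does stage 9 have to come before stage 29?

Yes

Tracing the constraints gives a chain: stage 9 → stage 7 → stage 29.
So stage 9 must precede stage 29 in any valid ordering.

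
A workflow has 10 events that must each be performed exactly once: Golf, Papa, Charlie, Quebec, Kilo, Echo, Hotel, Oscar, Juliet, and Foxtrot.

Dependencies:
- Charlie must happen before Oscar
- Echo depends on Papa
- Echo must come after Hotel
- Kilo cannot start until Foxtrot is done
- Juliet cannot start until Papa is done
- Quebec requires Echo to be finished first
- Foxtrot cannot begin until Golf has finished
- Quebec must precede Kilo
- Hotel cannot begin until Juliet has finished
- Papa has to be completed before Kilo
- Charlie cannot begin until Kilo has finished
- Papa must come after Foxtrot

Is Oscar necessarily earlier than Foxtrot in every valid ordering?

There is a chain Foxtrot → Kilo → Charlie → Oscar, which puts Foxtrot before Oscar.
So Oscar never precedes Foxtrot.

No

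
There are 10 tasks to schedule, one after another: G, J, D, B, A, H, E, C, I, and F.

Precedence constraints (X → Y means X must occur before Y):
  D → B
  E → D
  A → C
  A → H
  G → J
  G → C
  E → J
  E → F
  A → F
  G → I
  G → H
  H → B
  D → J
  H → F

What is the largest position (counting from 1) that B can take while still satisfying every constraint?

No constraint forces any task after B, so it can be placed last, in position 10.

10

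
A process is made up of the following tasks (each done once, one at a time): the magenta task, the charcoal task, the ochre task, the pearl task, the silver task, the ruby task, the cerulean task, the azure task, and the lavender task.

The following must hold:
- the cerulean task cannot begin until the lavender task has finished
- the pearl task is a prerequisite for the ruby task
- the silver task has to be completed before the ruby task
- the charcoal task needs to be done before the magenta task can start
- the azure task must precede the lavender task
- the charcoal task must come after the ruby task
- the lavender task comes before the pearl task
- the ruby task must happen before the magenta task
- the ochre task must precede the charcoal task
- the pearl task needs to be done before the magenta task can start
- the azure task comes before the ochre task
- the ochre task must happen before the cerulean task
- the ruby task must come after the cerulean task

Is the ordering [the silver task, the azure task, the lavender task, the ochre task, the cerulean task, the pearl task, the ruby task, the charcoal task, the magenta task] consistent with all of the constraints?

Yes

Going through the constraints one by one, each required predecessor appears earlier in the sequence than its dependent — e.g. the silver task (position 1) is before the ruby task (position 7), as required.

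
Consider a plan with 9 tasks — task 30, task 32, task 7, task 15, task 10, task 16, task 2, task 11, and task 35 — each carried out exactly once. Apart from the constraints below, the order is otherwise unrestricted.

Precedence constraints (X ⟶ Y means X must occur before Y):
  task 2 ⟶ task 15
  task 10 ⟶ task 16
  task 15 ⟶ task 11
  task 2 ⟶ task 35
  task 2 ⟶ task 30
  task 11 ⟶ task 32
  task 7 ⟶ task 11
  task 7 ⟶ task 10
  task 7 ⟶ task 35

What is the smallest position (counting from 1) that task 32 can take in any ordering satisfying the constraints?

The tasks that are forced before task 32, directly or transitively, are task 7, task 15, task 2, task 11. That's 4 tasks.
So at minimum 4 tasks come before task 32, putting task 32 no earlier than position 5. That position is achievable by scheduling exactly those predecessors first.

5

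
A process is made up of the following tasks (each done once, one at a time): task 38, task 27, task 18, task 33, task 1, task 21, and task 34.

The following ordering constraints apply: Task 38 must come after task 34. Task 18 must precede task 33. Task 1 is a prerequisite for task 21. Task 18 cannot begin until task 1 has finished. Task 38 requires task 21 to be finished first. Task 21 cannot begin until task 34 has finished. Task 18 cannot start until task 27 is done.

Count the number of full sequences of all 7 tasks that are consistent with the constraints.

52

3 tasks have no prerequisites (task 27, task 1, task 34), so any of them could come first.
Enumerating by repeatedly choosing an available task (one whose prerequisites are all placed) gives 52 distinct complete orderings.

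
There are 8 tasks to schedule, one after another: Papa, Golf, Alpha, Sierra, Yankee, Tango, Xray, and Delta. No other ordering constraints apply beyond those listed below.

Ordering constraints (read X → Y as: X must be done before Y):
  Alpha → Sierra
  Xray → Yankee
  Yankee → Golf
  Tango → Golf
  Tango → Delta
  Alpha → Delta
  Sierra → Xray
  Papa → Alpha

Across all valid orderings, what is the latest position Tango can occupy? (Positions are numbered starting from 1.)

Following every chain forward from Tango, the tasks that must come later are Golf, Delta — 2 of them.
With 2 mandatory successors out of 8 tasks total, the latest slot for Tango is 8−2 = 6, and it's reachable by doing all non-successors before Tango.

6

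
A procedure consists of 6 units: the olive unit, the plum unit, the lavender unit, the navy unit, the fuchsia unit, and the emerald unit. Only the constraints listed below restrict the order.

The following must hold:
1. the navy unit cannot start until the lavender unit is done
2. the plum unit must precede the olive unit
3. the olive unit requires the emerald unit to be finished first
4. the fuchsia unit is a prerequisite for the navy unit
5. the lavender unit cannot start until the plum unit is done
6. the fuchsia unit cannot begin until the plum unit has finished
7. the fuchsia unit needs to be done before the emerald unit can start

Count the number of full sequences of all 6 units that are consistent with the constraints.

The plum unit is the only unit with nothing required before it, so every ordering starts there.
Systematically extending each partial ordering one unit at a time and counting, there are 9 complete orderings.

9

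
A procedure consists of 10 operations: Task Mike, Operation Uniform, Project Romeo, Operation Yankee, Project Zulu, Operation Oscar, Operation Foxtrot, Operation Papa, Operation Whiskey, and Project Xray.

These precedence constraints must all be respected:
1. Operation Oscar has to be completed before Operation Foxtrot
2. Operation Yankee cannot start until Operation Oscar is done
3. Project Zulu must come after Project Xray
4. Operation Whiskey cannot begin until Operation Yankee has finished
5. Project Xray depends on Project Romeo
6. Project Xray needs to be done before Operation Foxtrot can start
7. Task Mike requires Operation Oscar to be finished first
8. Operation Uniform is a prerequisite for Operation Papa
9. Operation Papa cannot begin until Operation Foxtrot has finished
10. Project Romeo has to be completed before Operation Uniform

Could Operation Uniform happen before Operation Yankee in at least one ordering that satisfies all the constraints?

No chain of constraints runs from Operation Yankee to Operation Uniform, so Operation Yankee is not required to come first.
That means at least one valid schedule has Operation Uniform before Operation Yankee.

Yes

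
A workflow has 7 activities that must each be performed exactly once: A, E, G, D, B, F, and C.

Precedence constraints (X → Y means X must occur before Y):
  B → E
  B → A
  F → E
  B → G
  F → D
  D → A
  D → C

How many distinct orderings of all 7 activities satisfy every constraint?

The activities with no prerequisites are B, F; any of them can be placed first.
Systematically extending each partial ordering one activity at a time and counting, there are 118 complete orderings.

118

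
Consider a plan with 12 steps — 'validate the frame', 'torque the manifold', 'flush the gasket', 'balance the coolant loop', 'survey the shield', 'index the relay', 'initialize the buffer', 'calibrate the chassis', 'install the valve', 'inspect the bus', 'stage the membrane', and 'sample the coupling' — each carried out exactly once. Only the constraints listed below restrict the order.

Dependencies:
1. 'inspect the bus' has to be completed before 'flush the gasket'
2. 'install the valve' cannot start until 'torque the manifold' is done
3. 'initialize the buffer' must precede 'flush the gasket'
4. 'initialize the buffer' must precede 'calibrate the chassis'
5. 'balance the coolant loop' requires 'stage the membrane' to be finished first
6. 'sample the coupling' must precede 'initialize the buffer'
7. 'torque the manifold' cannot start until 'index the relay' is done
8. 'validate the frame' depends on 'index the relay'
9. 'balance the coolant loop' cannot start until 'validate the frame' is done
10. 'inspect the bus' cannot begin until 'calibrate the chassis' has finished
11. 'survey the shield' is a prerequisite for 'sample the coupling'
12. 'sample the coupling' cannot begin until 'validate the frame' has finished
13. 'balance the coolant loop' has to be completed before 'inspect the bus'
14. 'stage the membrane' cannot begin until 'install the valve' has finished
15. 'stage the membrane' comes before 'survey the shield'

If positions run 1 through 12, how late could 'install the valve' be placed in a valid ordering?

4

Every step that must follow 'install the valve' has to come after it. Tracing all chains starting from 'install the valve', those steps are: 'flush the gasket', 'balance the coolant loop', 'survey the shield', 'initialize the buffer', 'calibrate the chassis', 'inspect the bus', 'stage the membrane', 'sample the coupling' — 8 in total.
With 8 mandatory successors out of 12 steps total, the latest slot for 'install the valve' is 12−8 = 4, and it's reachable by doing all non-successors before 'install the valve'.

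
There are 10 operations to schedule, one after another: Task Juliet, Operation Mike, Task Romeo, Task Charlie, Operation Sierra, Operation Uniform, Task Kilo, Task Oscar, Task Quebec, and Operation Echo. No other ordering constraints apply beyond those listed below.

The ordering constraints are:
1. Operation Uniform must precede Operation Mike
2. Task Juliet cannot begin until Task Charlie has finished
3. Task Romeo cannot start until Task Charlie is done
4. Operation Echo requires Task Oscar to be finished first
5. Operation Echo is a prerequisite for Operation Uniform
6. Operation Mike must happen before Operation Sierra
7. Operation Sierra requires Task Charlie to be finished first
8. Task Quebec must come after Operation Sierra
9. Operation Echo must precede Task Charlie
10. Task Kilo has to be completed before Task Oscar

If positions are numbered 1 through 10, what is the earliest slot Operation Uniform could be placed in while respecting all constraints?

4

Working backwards through the constraints from Operation Uniform, its full set of required predecessors is Task Kilo, Task Oscar, Operation Echo — 3 of them.
With 3 mandatory predecessors, the earliest Operation Uniform can sit is position 3+1 = 4, and placing just those 3 first achieves it.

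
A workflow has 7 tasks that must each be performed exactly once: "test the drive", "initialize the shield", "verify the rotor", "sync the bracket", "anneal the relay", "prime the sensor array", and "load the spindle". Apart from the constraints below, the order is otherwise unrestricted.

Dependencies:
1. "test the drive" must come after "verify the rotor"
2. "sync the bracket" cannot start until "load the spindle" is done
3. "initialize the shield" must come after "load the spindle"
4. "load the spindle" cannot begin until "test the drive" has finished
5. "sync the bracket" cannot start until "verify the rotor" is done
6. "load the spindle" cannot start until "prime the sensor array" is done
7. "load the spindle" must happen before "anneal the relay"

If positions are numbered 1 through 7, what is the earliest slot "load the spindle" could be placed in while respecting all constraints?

4

Working backwards through the constraints from "load the spindle", its full set of required predecessors is "test the drive", "verify the rotor", "prime the sensor array" — 3 of them.
So at minimum 3 tasks come before "load the spindle", putting "load the spindle" no earlier than position 4. That position is achievable by scheduling exactly those predecessors first.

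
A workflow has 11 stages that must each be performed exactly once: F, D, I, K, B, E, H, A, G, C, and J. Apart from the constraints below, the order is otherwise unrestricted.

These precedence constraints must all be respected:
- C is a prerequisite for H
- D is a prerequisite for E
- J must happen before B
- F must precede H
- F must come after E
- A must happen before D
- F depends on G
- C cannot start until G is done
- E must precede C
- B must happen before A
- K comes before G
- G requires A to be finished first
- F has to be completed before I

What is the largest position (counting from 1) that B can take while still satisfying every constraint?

3

Every stage that must follow B has to come after it. Tracing all chains starting from B, those stages are: F, D, I, E, H, A, G, C — 8 in total.
So at least 8 stages follow B, putting B no later than position 3. That position is achievable by scheduling everything else first.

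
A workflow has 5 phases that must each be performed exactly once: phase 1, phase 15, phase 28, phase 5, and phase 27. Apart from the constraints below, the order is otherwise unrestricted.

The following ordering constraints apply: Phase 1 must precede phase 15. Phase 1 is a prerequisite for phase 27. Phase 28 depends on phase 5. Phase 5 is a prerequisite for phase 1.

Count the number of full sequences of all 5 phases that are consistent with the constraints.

Only phase 5 has no prerequisites, so it must go first.
Counting all ways to extend the partial order to a total order gives 8.

8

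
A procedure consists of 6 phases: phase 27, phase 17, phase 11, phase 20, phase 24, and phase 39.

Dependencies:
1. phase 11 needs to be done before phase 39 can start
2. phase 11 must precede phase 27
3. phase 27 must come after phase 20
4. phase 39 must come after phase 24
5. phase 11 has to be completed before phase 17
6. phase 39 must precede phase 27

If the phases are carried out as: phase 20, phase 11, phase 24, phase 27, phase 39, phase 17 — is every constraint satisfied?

Here phase 39 comes after phase 27.
But one of the constraints requires phase 39 before phase 27, so this ordering violates it.

No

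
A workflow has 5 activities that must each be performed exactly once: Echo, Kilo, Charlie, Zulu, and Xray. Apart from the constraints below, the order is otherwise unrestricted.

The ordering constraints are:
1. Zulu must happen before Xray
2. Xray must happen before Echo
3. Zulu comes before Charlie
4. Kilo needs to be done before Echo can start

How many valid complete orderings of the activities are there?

11

The activities with no prerequisites are Kilo, Zulu; any of them can be placed first.
Systematically extending each partial ordering one activity at a time and counting, there are 11 complete orderings.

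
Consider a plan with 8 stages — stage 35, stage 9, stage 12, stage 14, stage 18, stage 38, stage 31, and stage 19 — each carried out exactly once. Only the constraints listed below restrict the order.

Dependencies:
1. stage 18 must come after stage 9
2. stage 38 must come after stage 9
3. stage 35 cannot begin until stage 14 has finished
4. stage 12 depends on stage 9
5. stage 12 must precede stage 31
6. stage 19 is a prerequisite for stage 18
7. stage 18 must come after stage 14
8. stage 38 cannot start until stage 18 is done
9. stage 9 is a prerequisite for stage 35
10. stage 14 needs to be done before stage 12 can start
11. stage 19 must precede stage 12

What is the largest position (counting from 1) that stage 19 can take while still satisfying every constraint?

4

Every stage that must follow stage 19 has to come after it. Tracing all chains starting from stage 19, those stages are: stage 12, stage 18, stage 38, stage 31 — 4 in total.
With 4 mandatory successors out of 8 stages total, the latest slot for stage 19 is 8−4 = 4, and it's reachable by doing all non-successors before stage 19.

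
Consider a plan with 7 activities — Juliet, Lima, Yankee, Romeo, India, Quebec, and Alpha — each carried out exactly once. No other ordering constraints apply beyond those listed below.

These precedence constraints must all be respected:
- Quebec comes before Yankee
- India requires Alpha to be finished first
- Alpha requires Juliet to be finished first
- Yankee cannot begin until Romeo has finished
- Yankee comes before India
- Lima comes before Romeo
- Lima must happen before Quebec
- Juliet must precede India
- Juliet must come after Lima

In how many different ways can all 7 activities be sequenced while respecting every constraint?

Only Lima has no prerequisites, so it must go first.
Enumerating by repeatedly choosing an available activity (one whose prerequisites are all placed) gives 20 distinct complete orderings.

20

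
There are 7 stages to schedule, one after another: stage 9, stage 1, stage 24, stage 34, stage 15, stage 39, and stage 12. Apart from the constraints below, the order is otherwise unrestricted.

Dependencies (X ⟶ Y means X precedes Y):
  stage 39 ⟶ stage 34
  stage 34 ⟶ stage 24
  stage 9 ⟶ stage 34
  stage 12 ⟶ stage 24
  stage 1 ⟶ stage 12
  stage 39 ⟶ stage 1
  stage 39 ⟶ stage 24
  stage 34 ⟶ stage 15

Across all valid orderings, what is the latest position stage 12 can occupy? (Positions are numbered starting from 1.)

Following the constraints forward from stage 12, its only required successor is stage 24.
With 1 mandatory successor out of 7 stages total, the latest slot for stage 12 is 7−1 = 6, and it's reachable by doing all non-successors before stage 12.

6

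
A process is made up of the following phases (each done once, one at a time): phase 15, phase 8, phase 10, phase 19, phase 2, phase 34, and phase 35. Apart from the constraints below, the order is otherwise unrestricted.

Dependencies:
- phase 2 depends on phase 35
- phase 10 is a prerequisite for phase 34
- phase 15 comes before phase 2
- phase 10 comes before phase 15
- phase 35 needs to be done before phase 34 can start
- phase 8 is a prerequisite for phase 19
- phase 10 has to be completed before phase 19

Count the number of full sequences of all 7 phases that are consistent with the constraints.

154

3 phases have no prerequisites (phase 8, phase 10, phase 35), so any of them could come first.
Systematically extending each partial ordering one phase at a time and counting, there are 154 complete orderings.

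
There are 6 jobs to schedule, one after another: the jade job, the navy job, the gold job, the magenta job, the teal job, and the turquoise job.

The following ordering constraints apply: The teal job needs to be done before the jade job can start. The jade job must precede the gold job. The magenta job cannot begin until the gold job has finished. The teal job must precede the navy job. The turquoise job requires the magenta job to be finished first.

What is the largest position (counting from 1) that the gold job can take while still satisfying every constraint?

Every job that must follow the gold job has to come after it. Tracing all chains starting from the gold job, those jobs are: the magenta job, the turquoise job — 2 in total.
With 2 mandatory successors out of 6 jobs total, the latest slot for the gold job is 6−2 = 4, and it's reachable by doing all non-successors before the gold job.

4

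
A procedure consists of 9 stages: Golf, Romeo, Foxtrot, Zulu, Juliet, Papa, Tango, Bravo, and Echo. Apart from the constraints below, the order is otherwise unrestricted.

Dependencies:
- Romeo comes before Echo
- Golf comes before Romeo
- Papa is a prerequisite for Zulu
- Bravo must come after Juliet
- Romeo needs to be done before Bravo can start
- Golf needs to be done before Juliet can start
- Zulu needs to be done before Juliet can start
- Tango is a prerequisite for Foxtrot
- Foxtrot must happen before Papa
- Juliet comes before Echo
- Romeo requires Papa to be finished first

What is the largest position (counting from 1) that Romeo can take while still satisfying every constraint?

Every stage that must follow Romeo has to come after it. Tracing all chains starting from Romeo, those stages are: Bravo, Echo — 2 in total.
So at least 2 stages follow Romeo, putting Romeo no later than position 7. That position is achievable by scheduling everything else first.

7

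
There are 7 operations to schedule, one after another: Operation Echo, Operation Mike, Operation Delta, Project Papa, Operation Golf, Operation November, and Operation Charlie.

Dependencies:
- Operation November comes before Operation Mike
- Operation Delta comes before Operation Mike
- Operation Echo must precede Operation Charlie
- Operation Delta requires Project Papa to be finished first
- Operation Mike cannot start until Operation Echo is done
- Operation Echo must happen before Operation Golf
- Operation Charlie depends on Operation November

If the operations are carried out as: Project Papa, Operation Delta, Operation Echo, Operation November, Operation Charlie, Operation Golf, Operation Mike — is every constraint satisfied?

Yes

Checking each listed constraint against this order: for instance, Operation Delta is in position 2 and Operation Mike in position 7, so that constraint holds — and the remaining constraints check out the same way.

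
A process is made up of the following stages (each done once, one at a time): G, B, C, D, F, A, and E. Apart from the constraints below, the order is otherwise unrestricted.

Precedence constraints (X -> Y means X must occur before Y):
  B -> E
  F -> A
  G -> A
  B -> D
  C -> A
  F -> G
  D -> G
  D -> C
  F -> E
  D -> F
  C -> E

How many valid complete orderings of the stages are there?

B is the only stage with nothing required before it, so every ordering starts there.
Enumerating by repeatedly choosing an available stage (one whose prerequisites are all placed) gives 8 distinct complete orderings.

8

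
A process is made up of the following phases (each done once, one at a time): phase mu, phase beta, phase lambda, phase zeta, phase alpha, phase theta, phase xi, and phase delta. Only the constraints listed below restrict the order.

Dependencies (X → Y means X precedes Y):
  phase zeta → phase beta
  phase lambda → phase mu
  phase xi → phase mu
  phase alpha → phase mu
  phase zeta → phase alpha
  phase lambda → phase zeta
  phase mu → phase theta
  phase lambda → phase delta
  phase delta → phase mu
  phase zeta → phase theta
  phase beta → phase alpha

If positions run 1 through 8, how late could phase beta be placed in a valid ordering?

Every phase that must follow phase beta has to come after it. Tracing all chains starting from phase beta, those phases are: phase mu, phase alpha, phase theta — 3 in total.
So at least 3 phases follow phase beta, putting phase beta no later than position 5. That position is achievable by scheduling everything else first.

5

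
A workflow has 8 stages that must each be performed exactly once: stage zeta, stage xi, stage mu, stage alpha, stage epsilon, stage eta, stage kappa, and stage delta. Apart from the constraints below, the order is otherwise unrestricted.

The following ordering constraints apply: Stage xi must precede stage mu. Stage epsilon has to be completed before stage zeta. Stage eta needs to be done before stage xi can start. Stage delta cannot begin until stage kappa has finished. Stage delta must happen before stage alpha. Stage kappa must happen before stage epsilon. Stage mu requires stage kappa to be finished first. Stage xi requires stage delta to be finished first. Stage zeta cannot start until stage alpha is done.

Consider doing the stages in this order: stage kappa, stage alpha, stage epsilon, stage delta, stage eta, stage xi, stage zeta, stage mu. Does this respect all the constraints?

The sequence places stage alpha ahead of stage delta.
That contradicts the constraint that stage delta must precede stage alpha.

No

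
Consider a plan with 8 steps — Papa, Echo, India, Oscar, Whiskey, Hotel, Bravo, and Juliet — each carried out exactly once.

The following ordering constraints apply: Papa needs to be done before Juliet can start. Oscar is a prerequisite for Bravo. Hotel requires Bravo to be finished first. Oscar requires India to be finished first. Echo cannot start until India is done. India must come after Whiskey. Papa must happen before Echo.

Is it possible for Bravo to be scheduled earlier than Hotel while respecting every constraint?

Every valid ordering already has Bravo before Hotel (the constraints require it), so in particular at least one does.

Yes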